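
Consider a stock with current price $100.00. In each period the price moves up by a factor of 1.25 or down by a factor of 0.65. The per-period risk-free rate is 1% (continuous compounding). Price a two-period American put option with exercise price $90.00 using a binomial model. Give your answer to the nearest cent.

Risk-neutral probability p = (e^0.01 − 0.65)/(1.25 − 0.65) = 0.3601/0.6000 = 0.6001
Terminal stock prices: S_uu = 156.2, S_ud = 81.25, S_dd = 42.25
Terminal payoffs (K − S): max(-66.25, 0) = 0, max(8.75, 0) = 8.75, max(47.75, 0) = 47.75
Node u (S = 125): continuation = e^(−0.01)·[0.6001·0.0000 + 0.3999·8.7500] = 3.4645; exercise value = 0.0000 ≤ continuation, so V_u = 3.4645
Node d (S = 65): continuation = e^(−0.01)·[0.6001·8.7500 + 0.3999·47.7500] = 24.1045; exercise value = 25.0000 > continuation, so V_d = 25.0000 (exercise)
Node 0 (S = 100): continuation = e^(−0.01)·[0.6001·3.4645 + 0.3999·25.0000] = 11.9567; exercise value = 0.0000 ≤ continuation, so V_0 = 11.9567

$11.96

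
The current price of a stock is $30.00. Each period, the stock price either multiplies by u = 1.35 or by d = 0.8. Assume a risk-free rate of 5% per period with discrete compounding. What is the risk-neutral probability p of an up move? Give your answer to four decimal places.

Risk-neutral probability p = (1 + 0.05 − 0.8)/(1.35 − 0.8) = 0.2500/0.5500 = 0.4545

p = 0.4545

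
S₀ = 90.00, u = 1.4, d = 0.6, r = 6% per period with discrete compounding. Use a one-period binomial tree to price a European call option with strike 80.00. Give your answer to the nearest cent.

Risk-neutral probability p = (1 + 0.06 − 0.6)/(1.4 − 0.6) = 0.4600/0.8000 = 0.5750
Terminal stock prices: S_u = 126, S_d = 54
Terminal payoffs (S − K): max(46, 0) = 46, max(-26, 0) = 0
Node 0 (S = 90): V_0 = 1/1.06·[0.5750·46.0000 + 0.4250·0.0000] = 24.9528

24.95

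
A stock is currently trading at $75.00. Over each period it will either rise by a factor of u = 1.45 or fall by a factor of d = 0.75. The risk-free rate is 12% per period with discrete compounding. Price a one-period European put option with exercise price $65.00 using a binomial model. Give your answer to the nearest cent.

$3.68

Risk-neutral probability p = (1 + 0.12 − 0.75)/(1.45 − 0.75) = 0.3700/0.7000 = 0.5286
Terminal stock prices: S_u = 108.8, S_d = 56.25
Terminal payoffs (K − S): max(-43.75, 0) = 0, max(8.75, 0) = 8.75
Node 0 (S = 75): V_0 = 1/1.12·[0.5286·0.0000 + 0.4714·8.7500] = 3.6830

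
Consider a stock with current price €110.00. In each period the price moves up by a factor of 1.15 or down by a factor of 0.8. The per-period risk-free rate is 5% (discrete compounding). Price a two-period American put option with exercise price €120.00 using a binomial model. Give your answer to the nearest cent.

€12.19

Risk-neutral probability p = (1 + 0.05 − 0.8)/(1.15 − 0.8) = 0.2500/0.3500 = 0.7143
Terminal stock prices: S_uu = 145.5, S_ud = 101.2, S_dd = 70.4
Terminal payoffs (K − S): max(-25.47, 0) = 0, max(18.8, 0) = 18.8, max(49.6, 0) = 49.6
Node u (S = 126.5): continuation = 1/1.05·[0.7143·0.0000 + 0.2857·18.8000] = 5.1156; exercise value = 0.0000 ≤ continuation, so V_u = 5.1156
Node d (S = 88): continuation = 1/1.05·[0.7143·18.8000 + 0.2857·49.6000] = 26.2857; exercise value = 32.0000 > continuation, so V_d = 32.0000 (exercise)
Node 0 (S = 110): continuation = 1/1.05·[0.7143·5.1156 + 0.2857·32.0000] = 12.1875; exercise value = 10.0000 ≤ continuation, so V_0 = 12.1875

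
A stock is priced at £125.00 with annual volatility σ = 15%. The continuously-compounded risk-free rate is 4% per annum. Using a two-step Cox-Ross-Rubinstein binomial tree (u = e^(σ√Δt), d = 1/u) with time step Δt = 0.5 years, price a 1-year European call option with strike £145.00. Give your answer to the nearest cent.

£2.96

CRR parameters: u = e^(σ√Δt) = e^(0.15·√0.5) = 1.1119, d = 1/u = 0.8994
Per-period rate: rΔt = 0.04·0.5 = 0.02, so R = e^0.02 = 1.0202
Risk-neutral probability p = (e^0.02 − 0.8994)/(1.1119 − 0.8994) = 0.1208/0.2125 = 0.5686
Terminal stock prices: S_uu = 154.5, S_ud = 125, S_dd = 101.1
Terminal payoffs (S − K): max(9.539, 0) = 9.539, max(-20, 0) = 0, max(-43.89, 0) = 0
Node u (S = 139): V_u = e^(−0.02)·[0.5686·9.5389 + 0.4314·0.0000] = 5.3160
Node d (S = 112.4): V_d = e^(−0.02)·[0.5686·0.0000 + 0.4314·0.0000] = 0.0000
Node 0 (S = 125): V_0 = e^(−0.02)·[0.5686·5.3160 + 0.4314·0.0000] = 2.9626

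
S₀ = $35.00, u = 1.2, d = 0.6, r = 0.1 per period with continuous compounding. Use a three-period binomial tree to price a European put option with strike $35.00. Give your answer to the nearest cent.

Risk-neutral probability p = (e^0.1 − 0.6)/(1.2 − 0.6) = 0.5052/0.6000 = 0.8420
Terminal stock prices: S_uuu = 60.48, S_uud = 30.24, S_udd = 15.12, S_ddd = 7.56
Terminal payoffs (K − S): max(-25.48, 0) = 0, max(4.76, 0) = 4.76, max(19.88, 0) = 19.88, max(27.44, 0) = 27.44
Node uu (S = 50.4): V_uu = e^(−0.1)·[0.8420·0.0000 + 0.1580·4.7600] = 0.6807
Node ud (S = 25.2): V_ud = e^(−0.1)·[0.8420·4.7600 + 0.1580·19.8800] = 6.4693
Node dd (S = 12.6): V_dd = e^(−0.1)·[0.8420·19.8800 + 0.1580·27.4400] = 19.0693
Node u (S = 42): V_u = e^(−0.1)·[0.8420·0.6807 + 0.1580·6.4693] = 1.4438
Node d (S = 21): V_d = e^(−0.1)·[0.8420·6.4693 + 0.1580·19.0693] = 7.6556
Node 0 (S = 35): V_0 = e^(−0.1)·[0.8420·1.4438 + 0.1580·7.6556] = 2.1947

$2.19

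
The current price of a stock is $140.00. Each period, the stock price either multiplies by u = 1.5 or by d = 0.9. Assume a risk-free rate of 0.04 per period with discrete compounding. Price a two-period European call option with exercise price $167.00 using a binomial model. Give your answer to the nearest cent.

$14.73

Risk-neutral probability p = (1 + 0.04 − 0.9)/(1.5 − 0.9) = 0.1400/0.6000 = 0.2333
Terminal stock prices: S_uu = 315, S_ud = 189, S_dd = 113.4
Terminal payoffs (S − K): max(148, 0) = 148, max(22, 0) = 22, max(-53.6, 0) = 0
Node u (S = 210): V_u = 1/1.04·[0.2333·148.0000 + 0.7667·22.0000] = 49.4231
Node d (S = 126): V_d = 1/1.04·[0.2333·22.0000 + 0.7667·0.0000] = 4.9359
Node 0 (S = 140): V_0 = 1/1.04·[0.2333·49.4231 + 0.7667·4.9359] = 14.7272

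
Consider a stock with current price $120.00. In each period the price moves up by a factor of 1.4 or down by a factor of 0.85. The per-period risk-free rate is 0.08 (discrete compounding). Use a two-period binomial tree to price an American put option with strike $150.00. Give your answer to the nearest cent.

Risk-neutral probability p = (1 + 0.08 − 0.85)/(1.4 − 0.85) = 0.2300/0.5500 = 0.4182
Terminal stock prices: S_uu = 235.2, S_ud = 142.8, S_dd = 86.7
Terminal payoffs (K − S): max(-85.2, 0) = 0, max(7.2, 0) = 7.2, max(63.3, 0) = 63.3
Node u (S = 168): continuation = 1/1.08·[0.4182·0.0000 + 0.5818·7.2000] = 3.8788; exercise value = 0.0000 ≤ continuation, so V_u = 3.8788
Node d (S = 102): continuation = 1/1.08·[0.4182·7.2000 + 0.5818·63.3000] = 36.8889; exercise value = 48.0000 > continuation, so V_d = 48.0000 (exercise)
Node 0 (S = 120): continuation = 1/1.08·[0.4182·3.8788 + 0.5818·48.0000] = 27.3605; exercise value = 30.0000 > continuation, so V_0 = 30.0000 (exercise)

$30.00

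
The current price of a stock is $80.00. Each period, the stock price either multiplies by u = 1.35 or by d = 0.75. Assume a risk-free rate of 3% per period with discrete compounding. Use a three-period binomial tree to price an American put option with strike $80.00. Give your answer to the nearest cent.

Risk-neutral probability p = (1 + 0.03 − 0.75)/(1.35 − 0.75) = 0.2800/0.6000 = 0.4667
Terminal stock prices: S_uuu = 196.8, S_uud = 109.4, S_udd = 60.75, S_ddd = 33.75
Terminal payoffs (K − S): max(-116.8, 0) = 0, max(-29.35, 0) = 0, max(19.25, 0) = 19.25, max(46.25, 0) = 46.25
Node uu (S = 145.8): continuation = 1/1.03·[0.4667·0.0000 + 0.5333·0.0000] = 0.0000; exercise value = 0.0000 ≤ continuation, so V_uu = 0.0000
Node ud (S = 81): continuation = 1/1.03·[0.4667·0.0000 + 0.5333·19.2500] = 9.9676; exercise value = 0.0000 ≤ continuation, so V_ud = 9.9676
Node dd (S = 45): continuation = 1/1.03·[0.4667·19.2500 + 0.5333·46.2500] = 32.6699; exercise value = 35.0000 > continuation, so V_dd = 35.0000 (exercise)
Node u (S = 108): continuation = 1/1.03·[0.4667·0.0000 + 0.5333·9.9676] = 5.1612; exercise value = 0.0000 ≤ continuation, so V_u = 5.1612
Node d (S = 60): continuation = 1/1.03·[0.4667·9.9676 + 0.5333·35.0000] = 22.6391; exercise value = 20.0000 ≤ continuation, so V_d = 22.6391
Node 0 (S = 80): continuation = 1/1.03·[0.4667·5.1612 + 0.5333·22.6391] = 14.0609; exercise value = 0.0000 ≤ continuation, so V_0 = 14.0609

$14.06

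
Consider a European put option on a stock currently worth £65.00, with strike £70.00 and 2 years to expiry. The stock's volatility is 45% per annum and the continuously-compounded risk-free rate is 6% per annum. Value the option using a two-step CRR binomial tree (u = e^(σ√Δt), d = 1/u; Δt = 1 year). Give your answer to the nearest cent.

£13.64

CRR parameters: u = e^(σ√Δt) = e^(0.45·√1) = 1.5683, d = 1/u = 0.6376
Per-period rate: rΔt = 0.06·1 = 0.06, so R = e^0.06 = 1.0618
Risk-neutral probability p = (e^0.06 − 0.6376)/(1.5683 − 0.6376) = 0.4242/0.9307 = 0.4558
Terminal stock prices: S_uu = 159.9, S_ud = 65, S_dd = 26.43
Terminal payoffs (K − S): max(-89.87, 0) = 0, max(5, 0) = 5, max(43.57, 0) = 43.57
Node u (S = 101.9): V_u = e^(−0.06)·[0.4558·0.0000 + 0.5442·5.0000] = 2.5625
Node d (S = 41.45): V_d = e^(−0.06)·[0.4558·5.0000 + 0.5442·43.5730] = 24.4777
Node 0 (S = 65): V_0 = e^(−0.06)·[0.4558·2.5625 + 0.5442·24.4777] = 13.6449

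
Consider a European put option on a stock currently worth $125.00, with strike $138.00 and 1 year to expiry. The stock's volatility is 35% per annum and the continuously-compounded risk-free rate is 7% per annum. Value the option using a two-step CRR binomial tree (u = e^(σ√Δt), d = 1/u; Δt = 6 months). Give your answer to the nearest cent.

$19.91

CRR parameters: u = e^(σ√Δt) = e^(0.35·√0.5) = 1.2808, d = 1/u = 0.7808
Per-period rate: rΔt = 0.07·0.5 = 0.035, so R = e^0.035 = 1.0356
Risk-neutral probability p = (e^0.035 − 0.7808)/(1.2808 − 0.7808) = 0.2549/0.5000 = 0.5097
Terminal stock prices: S_uu = 205.1, S_ud = 125, S_dd = 76.2
Terminal payoffs (K − S): max(-67.06, 0) = 0, max(13, 0) = 13, max(61.8, 0) = 61.8
Node u (S = 160.1): V_u = e^(−0.035)·[0.5097·0.0000 + 0.4903·13.0000] = 6.1550
Node d (S = 97.6): V_d = e^(−0.035)·[0.5097·13.0000 + 0.4903·61.8017] = 35.6585
Node 0 (S = 125): V_0 = e^(−0.035)·[0.5097·6.1550 + 0.4903·35.6585] = 19.9120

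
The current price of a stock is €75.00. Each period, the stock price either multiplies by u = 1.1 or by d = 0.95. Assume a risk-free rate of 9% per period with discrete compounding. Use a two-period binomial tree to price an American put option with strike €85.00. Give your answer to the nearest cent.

Risk-neutral probability p = (1 + 0.09 − 0.95)/(1.1 − 0.95) = 0.1400/0.1500 = 0.9333
Terminal stock prices: S_uu = 90.75, S_ud = 78.38, S_dd = 67.69
Terminal payoffs (K − S): max(-5.75, 0) = 0, max(6.625, 0) = 6.625, max(17.31, 0) = 17.31
Node u (S = 82.5): continuation = 1/1.09·[0.9333·0.0000 + 0.0667·6.6250] = 0.4052; exercise value = 2.5000 > continuation, so V_u = 2.5000 (exercise)
Node d (S = 71.25): continuation = 1/1.09·[0.9333·6.6250 + 0.0667·17.3125] = 6.7317; exercise value = 13.7500 > continuation, so V_d = 13.7500 (exercise)
Node 0 (S = 75): continuation = 1/1.09·[0.9333·2.5000 + 0.0667·13.7500] = 2.9817; exercise value = 10.0000 > continuation, so V_0 = 10.0000 (exercise)

€10.00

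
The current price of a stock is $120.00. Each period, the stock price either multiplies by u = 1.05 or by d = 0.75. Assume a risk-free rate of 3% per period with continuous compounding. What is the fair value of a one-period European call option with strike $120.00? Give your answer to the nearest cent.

Risk-neutral probability p = (e^0.03 − 0.75)/(1.05 − 0.75) = 0.2805/0.3000 = 0.9348
Terminal stock prices: S_u = 126, S_d = 90
Terminal payoffs (S − K): max(6, 0) = 6, max(-30, 0) = 0
Node 0 (S = 120): V_0 = e^(−0.03)·[0.9348·6.0000 + 0.0652·0.0000] = 5.4433

$5.44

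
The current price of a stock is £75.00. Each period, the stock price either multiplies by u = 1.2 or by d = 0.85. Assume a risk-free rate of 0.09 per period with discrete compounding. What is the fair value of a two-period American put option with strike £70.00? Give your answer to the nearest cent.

Risk-neutral probability p = (1 + 0.09 − 0.85)/(1.2 − 0.85) = 0.2400/0.3500 = 0.6857
Terminal stock prices: S_uu = 108, S_ud = 76.5, S_dd = 54.19
Terminal payoffs (K − S): max(-38, 0) = 0, max(-6.5, 0) = 0, max(15.81, 0) = 15.81
Node u (S = 90): continuation = 1/1.09·[0.6857·0.0000 + 0.3143·0.0000] = 0.0000; exercise value = 0.0000 ≤ continuation, so V_u = 0.0000
Node d (S = 63.75): continuation = 1/1.09·[0.6857·0.0000 + 0.3143·15.8125] = 4.5593; exercise value = 6.2500 > continuation, so V_d = 6.2500 (exercise)
Node 0 (S = 75): continuation = 1/1.09·[0.6857·0.0000 + 0.3143·6.2500] = 1.8021; exercise value = 0.0000 ≤ continuation, so V_0 = 1.8021

£1.80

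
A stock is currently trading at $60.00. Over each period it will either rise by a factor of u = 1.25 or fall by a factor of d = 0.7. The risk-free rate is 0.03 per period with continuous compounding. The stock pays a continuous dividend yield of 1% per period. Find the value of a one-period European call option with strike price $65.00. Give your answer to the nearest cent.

$5.65

Per-period risk-free factor R = e^0.03 = 1.0305; dividend-adjusted growth = e^(0.03−0.01) = 1.0202.
Risk-neutral probability p = (1.0202 − 0.7)/(1.25 − 0.7) = 0.3202/0.5500 = 0.5822
Terminal stock prices: S_u = 75, S_d = 42
Terminal payoffs (S − K): max(10, 0) = 10, max(-23, 0) = 0
Node 0 (S = 60): V_0 = e^(−0.03)·[0.5822·10.0000 + 0.4178·0.0000] = 5.6498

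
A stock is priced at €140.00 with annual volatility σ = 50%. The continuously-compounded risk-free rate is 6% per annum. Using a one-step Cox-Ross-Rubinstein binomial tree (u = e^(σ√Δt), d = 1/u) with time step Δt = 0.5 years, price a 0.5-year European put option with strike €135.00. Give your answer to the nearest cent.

CRR parameters: u = e^(σ√Δt) = e^(0.5·√0.5) = 1.4241, d = 1/u = 0.7022
Per-period rate: rΔt = 0.06·0.5 = 0.03, so R = e^0.03 = 1.0305
Risk-neutral probability p = (e^0.03 − 0.7022)/(1.4241 − 0.7022) = 0.3283/0.7219 = 0.4547
Terminal stock prices: S_u = 199.4, S_d = 98.31
Terminal payoffs (K − S): max(-64.38, 0) = 0, max(36.69, 0) = 36.69
Node 0 (S = 140): V_0 = e^(−0.03)·[0.4547·0.0000 + 0.5453·36.6936] = 19.4175

€19.42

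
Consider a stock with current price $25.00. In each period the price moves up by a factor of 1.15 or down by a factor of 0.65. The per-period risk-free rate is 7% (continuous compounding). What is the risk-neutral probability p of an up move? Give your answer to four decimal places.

Risk-neutral probability p = (e^0.07 − 0.65)/(1.15 − 0.65) = 0.4225/0.5000 = 0.8450

p = 0.8450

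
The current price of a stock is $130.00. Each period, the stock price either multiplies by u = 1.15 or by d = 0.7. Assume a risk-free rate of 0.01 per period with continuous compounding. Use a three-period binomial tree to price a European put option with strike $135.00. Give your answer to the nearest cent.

Risk-neutral probability p = (e^0.01 − 0.7)/(1.15 − 0.7) = 0.3101/0.4500 = 0.6890
Terminal stock prices: S_uuu = 197.7, S_uud = 120.3, S_udd = 73.25, S_ddd = 44.59
Terminal payoffs (K − S): max(-62.71, 0) = 0, max(14.65, 0) = 14.65, max(61.75, 0) = 61.75, max(90.41, 0) = 90.41
Node uu (S = 171.9): V_uu = e^(−0.01)·[0.6890·0.0000 + 0.3110·14.6525] = 4.5116
Node ud (S = 104.6): V_ud = e^(−0.01)·[0.6890·14.6525 + 0.3110·61.7450] = 29.0067
Node dd (S = 63.7): V_dd = e^(−0.01)·[0.6890·61.7450 + 0.3110·90.4100] = 69.9567
Node u (S = 149.5): V_u = e^(−0.01)·[0.6890·4.5116 + 0.3110·29.0067] = 12.0089
Node d (S = 91): V_d = e^(−0.01)·[0.6890·29.0067 + 0.3110·69.9567] = 41.3268
Node 0 (S = 130): V_0 = e^(−0.01)·[0.6890·12.0089 + 0.3110·41.3268] = 20.9165

$20.92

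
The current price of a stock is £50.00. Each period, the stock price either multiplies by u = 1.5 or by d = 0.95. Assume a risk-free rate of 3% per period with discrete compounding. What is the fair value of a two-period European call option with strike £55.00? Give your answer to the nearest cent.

Risk-neutral probability p = (1 + 0.03 − 0.95)/(1.5 − 0.95) = 0.0800/0.5500 = 0.1455
Terminal stock prices: S_uu = 112.5, S_ud = 71.25, S_dd = 45.12
Terminal payoffs (S − K): max(57.5, 0) = 57.5, max(16.25, 0) = 16.25, max(-9.875, 0) = 0
Node u (S = 75): V_u = 1/1.03·[0.1455·57.5000 + 0.8545·16.2500] = 21.6019
Node d (S = 47.5): V_d = 1/1.03·[0.1455·16.2500 + 0.8545·0.0000] = 2.2948
Node 0 (S = 50): V_0 = 1/1.03·[0.1455·21.6019 + 0.8545·2.2948] = 4.9545

£4.95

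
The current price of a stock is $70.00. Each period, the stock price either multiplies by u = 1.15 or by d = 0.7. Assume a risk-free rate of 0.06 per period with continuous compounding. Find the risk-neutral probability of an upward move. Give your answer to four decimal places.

Risk-neutral probability p = (e^0.06 − 0.7)/(1.15 − 0.7) = 0.3618/0.4500 = 0.8041

p = 0.8041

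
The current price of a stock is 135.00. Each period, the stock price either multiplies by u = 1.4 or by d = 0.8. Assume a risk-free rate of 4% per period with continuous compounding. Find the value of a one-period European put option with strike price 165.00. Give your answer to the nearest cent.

32.78

Risk-neutral probability p = (e^0.04 − 0.8)/(1.4 − 0.8) = 0.2408/0.6000 = 0.4014
Terminal stock prices: S_u = 189, S_d = 108
Terminal payoffs (K − S): max(-24, 0) = 0, max(57, 0) = 57
Node 0 (S = 135): V_0 = e^(−0.04)·[0.4014·0.0000 + 0.5986·57.0000] = 32.7850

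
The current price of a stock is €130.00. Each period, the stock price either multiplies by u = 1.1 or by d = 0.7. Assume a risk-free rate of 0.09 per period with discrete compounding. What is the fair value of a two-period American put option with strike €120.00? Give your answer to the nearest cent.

€1.07

Risk-neutral probability p = (1 + 0.09 − 0.7)/(1.1 − 0.7) = 0.3900/0.4000 = 0.9750
Terminal stock prices: S_uu = 157.3, S_ud = 100.1, S_dd = 63.7
Terminal payoffs (K − S): max(-37.3, 0) = 0, max(19.9, 0) = 19.9, max(56.3, 0) = 56.3
Node u (S = 143): continuation = 1/1.09·[0.9750·0.0000 + 0.0250·19.9000] = 0.4564; exercise value = 0.0000 ≤ continuation, so V_u = 0.4564
Node d (S = 91): continuation = 1/1.09·[0.9750·19.9000 + 0.0250·56.3000] = 19.0917; exercise value = 29.0000 > continuation, so V_d = 29.0000 (exercise)
Node 0 (S = 130): continuation = 1/1.09·[0.9750·0.4564 + 0.0250·29.0000] = 1.0734; exercise value = 0.0000 ≤ continuation, so V_0 = 1.0734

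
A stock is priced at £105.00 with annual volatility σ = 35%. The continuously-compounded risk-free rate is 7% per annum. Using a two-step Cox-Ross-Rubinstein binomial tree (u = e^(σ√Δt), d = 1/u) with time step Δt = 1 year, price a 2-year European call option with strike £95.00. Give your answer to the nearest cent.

CRR parameters: u = e^(σ√Δt) = e^(0.35·√1) = 1.4191, d = 1/u = 0.7047
Per-period rate: rΔt = 0.07·1 = 0.07, so R = e^0.07 = 1.0725
Risk-neutral probability p = (e^0.07 − 0.7047)/(1.4191 − 0.7047) = 0.3678/0.7144 = 0.5149
Terminal stock prices: S_uu = 211.4, S_ud = 105, S_dd = 52.14
Terminal payoffs (S − K): max(116.4, 0) = 116.4, max(10, 0) = 10, max(-42.86, 0) = 0
Node u (S = 149): V_u = e^(−0.07)·[0.5149·116.4440 + 0.4851·10.0000] = 60.4247
Node d (S = 73.99): V_d = e^(−0.07)·[0.5149·10.0000 + 0.4851·0.0000] = 4.8007
Node 0 (S = 105): V_0 = e^(−0.07)·[0.5149·60.4247 + 0.4851·4.8007] = 31.1796

£31.18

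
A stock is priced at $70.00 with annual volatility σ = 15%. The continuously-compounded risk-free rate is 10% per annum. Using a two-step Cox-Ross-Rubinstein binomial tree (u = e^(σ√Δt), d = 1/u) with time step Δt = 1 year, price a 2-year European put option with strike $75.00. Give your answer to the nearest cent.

CRR parameters: u = e^(σ√Δt) = e^(0.15·√1) = 1.1618, d = 1/u = 0.8607
Per-period rate: rΔt = 0.1·1 = 0.1, so R = e^0.1 = 1.1052
Risk-neutral probability p = (e^0.1 − 0.8607)/(1.1618 − 0.8607) = 0.2445/0.3011 = 0.8118
Terminal stock prices: S_uu = 94.49, S_ud = 70, S_dd = 51.86
Terminal payoffs (K − S): max(-19.49, 0) = 0, max(5, 0) = 5, max(23.14, 0) = 23.14
Node u (S = 81.33): V_u = e^(−0.1)·[0.8118·0.0000 + 0.1882·5.0000] = 0.8513
Node d (S = 60.25): V_d = e^(−0.1)·[0.8118·5.0000 + 0.1882·23.1427] = 7.6132
Node 0 (S = 70): V_0 = e^(−0.1)·[0.8118·0.8513 + 0.1882·7.6132] = 1.9216

$1.92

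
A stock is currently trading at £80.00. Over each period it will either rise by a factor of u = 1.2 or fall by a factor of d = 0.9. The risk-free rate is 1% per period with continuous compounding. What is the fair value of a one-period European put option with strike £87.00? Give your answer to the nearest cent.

Risk-neutral probability p = (e^0.01 − 0.9)/(1.2 − 0.9) = 0.1101/0.3000 = 0.3668
Terminal stock prices: S_u = 96, S_d = 72
Terminal payoffs (K − S): max(-9, 0) = 0, max(15, 0) = 15
Node 0 (S = 80): V_0 = e^(−0.01)·[0.3668·0.0000 + 0.6332·15.0000] = 9.4030

£9.40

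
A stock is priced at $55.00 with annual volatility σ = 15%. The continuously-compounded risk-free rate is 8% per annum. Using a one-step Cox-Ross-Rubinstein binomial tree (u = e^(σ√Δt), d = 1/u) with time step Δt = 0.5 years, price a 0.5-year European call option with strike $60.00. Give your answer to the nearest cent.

CRR parameters: u = e^(σ√Δt) = e^(0.15·√0.5) = 1.1119, d = 1/u = 0.8994
Per-period rate: rΔt = 0.08·0.5 = 0.04, so R = e^0.04 = 1.0408
Risk-neutral probability p = (e^0.04 − 0.8994)/(1.1119 − 0.8994) = 0.1414/0.2125 = 0.6655
Terminal stock prices: S_u = 61.15, S_d = 49.47
Terminal payoffs (S − K): max(1.154, 0) = 1.154, max(-10.53, 0) = 0
Node 0 (S = 55): V_0 = e^(−0.04)·[0.6655·1.1542 + 0.3345·0.0000] = 0.7381

$0.74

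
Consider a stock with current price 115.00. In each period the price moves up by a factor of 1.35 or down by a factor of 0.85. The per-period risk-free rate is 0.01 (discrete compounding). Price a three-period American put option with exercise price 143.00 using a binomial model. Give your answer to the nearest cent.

Risk-neutral probability p = (1 + 0.01 − 0.85)/(1.35 − 0.85) = 0.1600/0.5000 = 0.3200
Terminal stock prices: S_uuu = 282.9, S_uud = 178.1, S_udd = 112.2, S_ddd = 70.62
Terminal payoffs (K − S): max(-139.9, 0) = 0, max(-35.15, 0) = 0, max(30.83, 0) = 30.83, max(72.38, 0) = 72.38
Node uu (S = 209.6): continuation = 1/1.01·[0.3200·0.0000 + 0.6800·0.0000] = 0.0000; exercise value = 0.0000 ≤ continuation, so V_uu = 0.0000
Node ud (S = 132): continuation = 1/1.01·[0.3200·0.0000 + 0.6800·30.8319] = 20.7581; exercise value = 11.0375 ≤ continuation, so V_ud = 20.7581
Node dd (S = 83.09): continuation = 1/1.01·[0.3200·30.8319 + 0.6800·72.3756] = 58.4967; exercise value = 59.9125 > continuation, so V_dd = 59.9125 (exercise)
Node u (S = 155.2): continuation = 1/1.01·[0.3200·0.0000 + 0.6800·20.7581] = 13.9757; exercise value = 0.0000 ≤ continuation, so V_u = 13.9757
Node d (S = 97.75): continuation = 1/1.01·[0.3200·20.7581 + 0.6800·59.9125] = 46.9140; exercise value = 45.2500 ≤ continuation, so V_d = 46.9140
Node 0 (S = 115): continuation = 1/1.01·[0.3200·13.9757 + 0.6800·46.9140] = 36.0136; exercise value = 28.0000 ≤ continuation, so V_0 = 36.0136

36.01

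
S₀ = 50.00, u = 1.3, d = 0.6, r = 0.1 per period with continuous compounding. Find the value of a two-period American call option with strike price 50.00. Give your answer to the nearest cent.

14.71

Risk-neutral probability p = (e^0.1 − 0.6)/(1.3 − 0.6) = 0.5052/0.7000 = 0.7217
Terminal stock prices: S_uu = 84.5, S_ud = 39, S_dd = 18
Terminal payoffs (S − K): max(34.5, 0) = 34.5, max(-11, 0) = 0, max(-32, 0) = 0
Node u (S = 65): continuation = e^(−0.1)·[0.7217·34.5000 + 0.2783·0.0000] = 22.5284; exercise value = 15.0000 ≤ continuation, so V_u = 22.5284
Node d (S = 30): continuation = e^(−0.1)·[0.7217·0.0000 + 0.2783·0.0000] = 0.0000; exercise value = 0.0000 ≤ continuation, so V_d = 0.0000
Node 0 (S = 50): continuation = e^(−0.1)·[0.7217·22.5284 + 0.2783·0.0000] = 14.7110; exercise value = 0.0000 ≤ continuation, so V_0 = 14.7110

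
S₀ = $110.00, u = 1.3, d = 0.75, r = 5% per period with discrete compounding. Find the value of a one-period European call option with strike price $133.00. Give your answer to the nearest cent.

Risk-neutral probability p = (1 + 0.05 − 0.75)/(1.3 − 0.75) = 0.3000/0.5500 = 0.5455
Terminal stock prices: S_u = 143, S_d = 82.5
Terminal payoffs (S − K): max(10, 0) = 10, max(-50.5, 0) = 0
Node 0 (S = 110): V_0 = 1/1.05·[0.5455·10.0000 + 0.4545·0.0000] = 5.1948

$5.19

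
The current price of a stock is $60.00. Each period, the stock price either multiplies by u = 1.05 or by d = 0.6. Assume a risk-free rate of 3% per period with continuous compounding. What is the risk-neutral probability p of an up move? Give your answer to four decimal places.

p = 0.9566

Risk-neutral probability p = (e^0.03 − 0.6)/(1.05 − 0.6) = 0.4305/0.4500 = 0.9566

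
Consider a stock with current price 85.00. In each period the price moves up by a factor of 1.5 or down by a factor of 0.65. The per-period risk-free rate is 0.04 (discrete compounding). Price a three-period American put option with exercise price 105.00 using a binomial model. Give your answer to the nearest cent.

Risk-neutral probability p = (1 + 0.04 − 0.65)/(1.5 − 0.65) = 0.3900/0.8500 = 0.4588
Terminal stock prices: S_uuu = 286.9, S_uud = 124.3, S_udd = 53.87, S_ddd = 23.34
Terminal payoffs (K − S): max(-181.9, 0) = 0, max(-19.31, 0) = 0, max(51.13, 0) = 51.13, max(81.66, 0) = 81.66
Node uu (S = 191.2): continuation = 1/1.04·[0.4588·0.0000 + 0.5412·0.0000] = 0.0000; exercise value = 0.0000 ≤ continuation, so V_uu = 0.0000
Node ud (S = 82.88): continuation = 1/1.04·[0.4588·0.0000 + 0.5412·51.1312] = 26.6068; exercise value = 22.1250 ≤ continuation, so V_ud = 26.6068
Node dd (S = 35.91): continuation = 1/1.04·[0.4588·51.1312 + 0.5412·81.6569] = 65.0490; exercise value = 69.0875 > continuation, so V_dd = 69.0875 (exercise)
Node u (S = 127.5): continuation = 1/1.04·[0.4588·0.0000 + 0.5412·26.6068] = 13.8451; exercise value = 0.0000 ≤ continuation, so V_u = 13.8451
Node d (S = 55.25): continuation = 1/1.04·[0.4588·26.6068 + 0.5412·69.0875] = 47.6888; exercise value = 49.7500 > continuation, so V_d = 49.7500 (exercise)
Node 0 (S = 85): continuation = 1/1.04·[0.4588·13.8451 + 0.5412·49.7500] = 31.9962; exercise value = 20.0000 ≤ continuation, so V_0 = 31.9962

32.00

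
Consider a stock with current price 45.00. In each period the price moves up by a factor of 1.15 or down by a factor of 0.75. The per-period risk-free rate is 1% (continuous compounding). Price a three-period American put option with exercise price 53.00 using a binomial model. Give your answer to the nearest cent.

11.03

Risk-neutral probability p = (e^0.01 − 0.75)/(1.15 − 0.75) = 0.2601/0.4000 = 0.6501
Terminal stock prices: S_uuu = 68.44, S_uud = 44.63, S_udd = 29.11, S_ddd = 18.98
Terminal payoffs (K − S): max(-15.44, 0) = 0, max(8.366, 0) = 8.366, max(23.89, 0) = 23.89, max(34.02, 0) = 34.02
Node uu (S = 59.51): continuation = e^(−0.01)·[0.6501·0.0000 + 0.3499·8.3656] = 2.8978; exercise value = 0.0000 ≤ continuation, so V_uu = 2.8978
Node ud (S = 38.81): continuation = e^(−0.01)·[0.6501·8.3656 + 0.3499·23.8906] = 13.6601; exercise value = 14.1875 > continuation, so V_ud = 14.1875 (exercise)
Node dd (S = 25.31): continuation = e^(−0.01)·[0.6501·23.8906 + 0.3499·34.0156] = 27.1601; exercise value = 27.6875 > continuation, so V_dd = 27.6875 (exercise)
Node u (S = 51.75): continuation = e^(−0.01)·[0.6501·2.8978 + 0.3499·14.1875] = 6.7796; exercise value = 1.2500 ≤ continuation, so V_u = 6.7796
Node d (S = 33.75): continuation = e^(−0.01)·[0.6501·14.1875 + 0.3499·27.6875] = 18.7226; exercise value = 19.2500 > continuation, so V_d = 19.2500 (exercise)
Node 0 (S = 45): continuation = e^(−0.01)·[0.6501·6.7796 + 0.3499·19.2500] = 11.0318; exercise value = 8.0000 ≤ continuation, so V_0 = 11.0318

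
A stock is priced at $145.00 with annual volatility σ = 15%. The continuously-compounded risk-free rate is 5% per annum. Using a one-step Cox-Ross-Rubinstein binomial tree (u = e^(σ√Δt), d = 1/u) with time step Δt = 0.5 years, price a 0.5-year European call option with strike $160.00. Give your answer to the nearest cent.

CRR parameters: u = e^(σ√Δt) = e^(0.15·√0.5) = 1.1119, d = 1/u = 0.8994
Per-period rate: rΔt = 0.05·0.5 = 0.025, so R = e^0.025 = 1.0253
Risk-neutral probability p = (e^0.025 − 0.8994)/(1.1119 − 0.8994) = 0.1259/0.2125 = 0.5926
Terminal stock prices: S_u = 161.2, S_d = 130.4
Terminal payoffs (S − K): max(1.225, 0) = 1.225, max(-29.59, 0) = 0
Node 0 (S = 145): V_0 = e^(−0.025)·[0.5926·1.2248 + 0.4074·0.0000] = 0.7079

$0.71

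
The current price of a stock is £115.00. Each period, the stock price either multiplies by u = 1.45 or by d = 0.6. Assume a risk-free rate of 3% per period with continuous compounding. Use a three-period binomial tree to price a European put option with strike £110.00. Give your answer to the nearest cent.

Risk-neutral probability p = (e^0.03 − 0.6)/(1.45 − 0.6) = 0.4305/0.8500 = 0.5064
Terminal stock prices: S_uuu = 350.6, S_uud = 145.1, S_udd = 60.03, S_ddd = 24.84
Terminal payoffs (K − S): max(-240.6, 0) = 0, max(-35.07, 0) = 0, max(49.97, 0) = 49.97, max(85.16, 0) = 85.16
Node uu (S = 241.8): V_uu = e^(−0.03)·[0.5064·0.0000 + 0.4936·0.0000] = 0.0000
Node ud (S = 100): V_ud = e^(−0.03)·[0.5064·0.0000 + 0.4936·49.9700] = 23.9354
Node dd (S = 41.4): V_dd = e^(−0.03)·[0.5064·49.9700 + 0.4936·85.1600] = 65.3490
Node u (S = 166.8): V_u = e^(−0.03)·[0.5064·0.0000 + 0.4936·23.9354] = 11.4649
Node d (S = 69): V_d = e^(−0.03)·[0.5064·23.9354 + 0.4936·65.3490] = 43.0649
Node 0 (S = 115): V_0 = e^(−0.03)·[0.5064·11.4649 + 0.4936·43.0649] = 26.2623

£26.26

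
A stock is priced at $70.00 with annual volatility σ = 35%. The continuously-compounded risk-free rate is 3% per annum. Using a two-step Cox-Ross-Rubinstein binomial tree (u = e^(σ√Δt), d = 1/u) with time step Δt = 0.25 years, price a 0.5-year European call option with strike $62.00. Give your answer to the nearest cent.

CRR parameters: u = e^(σ√Δt) = e^(0.35·√0.25) = 1.1912, d = 1/u = 0.8395
Per-period rate: rΔt = 0.03·0.25 = 0.0075, so R = e^0.0075 = 1.0075
Risk-neutral probability p = (e^0.0075 − 0.8395)/(1.1912 − 0.8395) = 0.1681/0.3518 = 0.4778
Terminal stock prices: S_uu = 99.33, S_ud = 70, S_dd = 49.33
Terminal payoffs (S − K): max(37.33, 0) = 37.33, max(8, 0) = 8, max(-12.67, 0) = 0
Node u (S = 83.39): V_u = e^(−0.0075)·[0.4778·37.3347 + 0.5222·8.0000] = 21.8505
Node d (S = 58.76): V_d = e^(−0.0075)·[0.4778·8.0000 + 0.5222·0.0000] = 3.7935
Node 0 (S = 70): V_0 = e^(−0.0075)·[0.4778·21.8505 + 0.5222·3.7935] = 12.3276

$12.33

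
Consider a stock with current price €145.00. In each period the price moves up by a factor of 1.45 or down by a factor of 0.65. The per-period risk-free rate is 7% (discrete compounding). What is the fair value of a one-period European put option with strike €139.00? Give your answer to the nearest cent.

€19.87

Risk-neutral probability p = (1 + 0.07 − 0.65)/(1.45 − 0.65) = 0.4200/0.8000 = 0.5250
Terminal stock prices: S_u = 210.2, S_d = 94.25
Terminal payoffs (K − S): max(-71.25, 0) = 0, max(44.75, 0) = 44.75
Node 0 (S = 145): V_0 = 1/1.07·[0.5250·0.0000 + 0.4750·44.7500] = 19.8657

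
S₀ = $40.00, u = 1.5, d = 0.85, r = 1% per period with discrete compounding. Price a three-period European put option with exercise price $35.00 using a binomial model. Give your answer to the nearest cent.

Risk-neutral probability p = (1 + 0.01 − 0.85)/(1.5 − 0.85) = 0.1600/0.6500 = 0.2462
Terminal stock prices: S_uuu = 135, S_uud = 76.5, S_udd = 43.35, S_ddd = 24.56
Terminal payoffs (K − S): max(-100, 0) = 0, max(-41.5, 0) = 0, max(-8.35, 0) = 0, max(10.44, 0) = 10.44
Node uu (S = 90): V_uu = 1/1.01·[0.2462·0.0000 + 0.7538·0.0000] = 0.0000
Node ud (S = 51): V_ud = 1/1.01·[0.2462·0.0000 + 0.7538·0.0000] = 0.0000
Node dd (S = 28.9): V_dd = 1/1.01·[0.2462·0.0000 + 0.7538·10.4350] = 7.7885
Node u (S = 60): V_u = 1/1.01·[0.2462·0.0000 + 0.7538·0.0000] = 0.0000
Node d (S = 34): V_d = 1/1.01·[0.2462·0.0000 + 0.7538·7.7885] = 5.8132
Node 0 (S = 40): V_0 = 1/1.01·[0.2462·0.0000 + 0.7538·5.8132] = 4.3389

$4.34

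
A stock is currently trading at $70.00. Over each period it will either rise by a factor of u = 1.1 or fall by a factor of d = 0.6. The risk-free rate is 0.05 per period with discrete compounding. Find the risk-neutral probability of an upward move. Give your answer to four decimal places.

p = 0.9000

Risk-neutral probability p = (1 + 0.05 − 0.6)/(1.1 − 0.6) = 0.4500/0.5000 = 0.9000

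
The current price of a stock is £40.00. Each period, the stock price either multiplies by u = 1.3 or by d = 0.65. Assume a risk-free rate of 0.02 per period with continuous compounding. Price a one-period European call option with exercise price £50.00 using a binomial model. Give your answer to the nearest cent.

£1.12

Risk-neutral probability p = (e^0.02 − 0.65)/(1.3 − 0.65) = 0.3702/0.6500 = 0.5695
Terminal stock prices: S_u = 52, S_d = 26
Terminal payoffs (S − K): max(2, 0) = 2, max(-24, 0) = 0
Node 0 (S = 40): V_0 = e^(−0.02)·[0.5695·2.0000 + 0.4305·0.0000] = 1.1165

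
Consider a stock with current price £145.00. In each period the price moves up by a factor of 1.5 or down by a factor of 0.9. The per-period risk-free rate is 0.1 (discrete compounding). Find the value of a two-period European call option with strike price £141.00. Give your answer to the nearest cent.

Risk-neutral probability p = (1 + 0.1 − 0.9)/(1.5 − 0.9) = 0.2000/0.6000 = 0.3333
Terminal stock prices: S_uu = 326.2, S_ud = 195.8, S_dd = 117.5
Terminal payoffs (S − K): max(185.2, 0) = 185.2, max(54.75, 0) = 54.75, max(-23.55, 0) = 0
Node u (S = 217.5): V_u = 1/1.1·[0.3333·185.2500 + 0.6667·54.7500] = 89.3182
Node d (S = 130.5): V_d = 1/1.1·[0.3333·54.7500 + 0.6667·0.0000] = 16.5909
Node 0 (S = 145): V_0 = 1/1.1·[0.3333·89.3182 + 0.6667·16.5909] = 37.1212

£37.12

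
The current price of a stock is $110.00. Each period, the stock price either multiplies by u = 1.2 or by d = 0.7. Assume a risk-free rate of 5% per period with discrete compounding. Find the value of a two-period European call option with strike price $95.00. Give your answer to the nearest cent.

$28.18

Risk-neutral probability p = (1 + 0.05 − 0.7)/(1.2 − 0.7) = 0.3500/0.5000 = 0.7000
Terminal stock prices: S_uu = 158.4, S_ud = 92.4, S_dd = 53.9
Terminal payoffs (S − K): max(63.4, 0) = 63.4, max(-2.6, 0) = 0, max(-41.1, 0) = 0
Node u (S = 132): V_u = 1/1.05·[0.7000·63.4000 + 0.3000·0.0000] = 42.2667
Node d (S = 77): V_d = 1/1.05·[0.7000·0.0000 + 0.3000·0.0000] = 0.0000
Node 0 (S = 110): V_0 = 1/1.05·[0.7000·42.2667 + 0.3000·0.0000] = 28.1778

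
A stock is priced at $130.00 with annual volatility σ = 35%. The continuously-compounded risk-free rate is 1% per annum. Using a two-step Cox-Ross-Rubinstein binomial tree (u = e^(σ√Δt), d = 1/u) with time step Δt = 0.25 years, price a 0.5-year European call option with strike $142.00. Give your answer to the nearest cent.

$9.08

CRR parameters: u = e^(σ√Δt) = e^(0.35·√0.25) = 1.1912, d = 1/u = 0.8395
Per-period rate: rΔt = 0.01·0.25 = 0.0025, so R = e^0.0025 = 1.0025
Risk-neutral probability p = (e^0.0025 − 0.8395)/(1.1912 − 0.8395) = 0.1630/0.3518 = 0.4635
Terminal stock prices: S_uu = 184.5, S_ud = 130, S_dd = 91.61
Terminal payoffs (S − K): max(42.48, 0) = 42.48, max(-12, 0) = 0, max(-50.39, 0) = 0
Node u (S = 154.9): V_u = e^(−0.0025)·[0.4635·42.4788 + 0.5365·0.0000] = 19.6388
Node d (S = 109.1): V_d = e^(−0.0025)·[0.4635·0.0000 + 0.5365·0.0000] = 0.0000
Node 0 (S = 130): V_0 = e^(−0.0025)·[0.4635·19.6388 + 0.5365·0.0000] = 9.0794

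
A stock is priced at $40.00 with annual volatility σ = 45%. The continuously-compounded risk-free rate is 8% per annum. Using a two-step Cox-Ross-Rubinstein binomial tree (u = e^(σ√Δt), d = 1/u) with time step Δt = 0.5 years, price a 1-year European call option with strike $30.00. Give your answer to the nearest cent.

$14.48

CRR parameters: u = e^(σ√Δt) = e^(0.45·√0.5) = 1.3746, d = 1/u = 0.7275
Per-period rate: rΔt = 0.08·0.5 = 0.04, so R = e^0.04 = 1.0408
Risk-neutral probability p = (e^0.04 − 0.7275)/(1.3746 − 0.7275) = 0.3134/0.6472 = 0.4842
Terminal stock prices: S_uu = 75.59, S_ud = 40, S_dd = 21.17
Terminal payoffs (S − K): max(45.59, 0) = 45.59, max(10, 0) = 10, max(-8.832, 0) = 0
Node u (S = 54.99): V_u = e^(−0.04)·[0.4842·45.5863 + 0.5158·10.0000] = 26.1623
Node d (S = 29.1): V_d = e^(−0.04)·[0.4842·10.0000 + 0.5158·0.0000] = 4.6519
Node 0 (S = 40): V_0 = e^(−0.04)·[0.4842·26.1623 + 0.5158·4.6519] = 14.4759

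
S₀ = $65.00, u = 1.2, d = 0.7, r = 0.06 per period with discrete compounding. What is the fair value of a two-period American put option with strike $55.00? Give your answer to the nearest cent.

Risk-neutral probability p = (1 + 0.06 − 0.7)/(1.2 − 0.7) = 0.3600/0.5000 = 0.7200
Terminal stock prices: S_uu = 93.6, S_ud = 54.6, S_dd = 31.85
Terminal payoffs (K − S): max(-38.6, 0) = 0, max(0.4, 0) = 0.4, max(23.15, 0) = 23.15
Node u (S = 78): continuation = 1/1.06·[0.7200·0.0000 + 0.2800·0.4000] = 0.1057; exercise value = 0.0000 ≤ continuation, so V_u = 0.1057
Node d (S = 45.5): continuation = 1/1.06·[0.7200·0.4000 + 0.2800·23.1500] = 6.3868; exercise value = 9.5000 > continuation, so V_d = 9.5000 (exercise)
Node 0 (S = 65): continuation = 1/1.06·[0.7200·0.1057 + 0.2800·9.5000] = 2.5812; exercise value = 0.0000 ≤ continuation, so V_0 = 2.5812

$2.58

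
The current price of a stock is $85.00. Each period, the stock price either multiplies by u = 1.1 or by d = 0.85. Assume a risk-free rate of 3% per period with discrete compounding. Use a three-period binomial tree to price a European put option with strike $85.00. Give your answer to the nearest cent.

$3.36

Risk-neutral probability p = (1 + 0.03 − 0.85)/(1.1 − 0.85) = 0.1800/0.2500 = 0.7200
Terminal stock prices: S_uuu = 113.1, S_uud = 87.42, S_udd = 67.55, S_ddd = 52.2
Terminal payoffs (K − S): max(-28.14, 0) = 0, max(-2.423, 0) = 0, max(17.45, 0) = 17.45, max(32.8, 0) = 32.8
Node uu (S = 102.9): V_uu = 1/1.03·[0.7200·0.0000 + 0.2800·0.0000] = 0.0000
Node ud (S = 79.48): V_ud = 1/1.03·[0.7200·0.0000 + 0.2800·17.4462] = 4.7427
Node dd (S = 61.41): V_dd = 1/1.03·[0.7200·17.4462 + 0.2800·32.7994] = 21.1118
Node u (S = 93.5): V_u = 1/1.03·[0.7200·0.0000 + 0.2800·4.7427] = 1.2893
Node d (S = 72.25): V_d = 1/1.03·[0.7200·4.7427 + 0.2800·21.1118] = 9.0544
Node 0 (S = 85): V_0 = 1/1.03·[0.7200·1.2893 + 0.2800·9.0544] = 3.3626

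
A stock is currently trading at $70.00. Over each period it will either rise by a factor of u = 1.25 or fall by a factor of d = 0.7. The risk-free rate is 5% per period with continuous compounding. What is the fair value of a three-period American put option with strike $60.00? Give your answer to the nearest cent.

$5.49

Risk-neutral probability p = (e^0.05 − 0.7)/(1.25 − 0.7) = 0.3513/0.5500 = 0.6387
Terminal stock prices: S_uuu = 136.7, S_uud = 76.56, S_udd = 42.87, S_ddd = 24.01
Terminal payoffs (K − S): max(-76.72, 0) = 0, max(-16.56, 0) = 0, max(17.13, 0) = 17.13, max(35.99, 0) = 35.99
Node uu (S = 109.4): continuation = e^(−0.05)·[0.6387·0.0000 + 0.3613·0.0000] = 0.0000; exercise value = 0.0000 ≤ continuation, so V_uu = 0.0000
Node ud (S = 61.25): continuation = e^(−0.05)·[0.6387·0.0000 + 0.3613·17.1250] = 5.8859; exercise value = 0.0000 ≤ continuation, so V_ud = 5.8859
Node dd (S = 34.3): continuation = e^(−0.05)·[0.6387·17.1250 + 0.3613·35.9900] = 22.7738; exercise value = 25.7000 > continuation, so V_dd = 25.7000 (exercise)
Node u (S = 87.5): continuation = e^(−0.05)·[0.6387·0.0000 + 0.3613·5.8859] = 2.0230; exercise value = 0.0000 ≤ continuation, so V_u = 2.0230
Node d (S = 49): continuation = e^(−0.05)·[0.6387·5.8859 + 0.3613·25.7000] = 12.4090; exercise value = 11.0000 ≤ continuation, so V_d = 12.4090
Node 0 (S = 70): continuation = e^(−0.05)·[0.6387·2.0230 + 0.3613·12.4090] = 5.4941; exercise value = 0.0000 ≤ continuation, so V_0 = 5.4941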